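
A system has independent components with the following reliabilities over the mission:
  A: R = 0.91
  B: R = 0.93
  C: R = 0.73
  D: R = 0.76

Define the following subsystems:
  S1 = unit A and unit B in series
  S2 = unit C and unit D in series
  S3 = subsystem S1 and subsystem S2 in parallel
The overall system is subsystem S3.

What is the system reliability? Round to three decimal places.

0.932

Series (A and B): 0.91000 × 0.93000 = 0.84630
Series (C and D): 0.73000 × 0.76000 = 0.55480
Parallel ([0.84630] and [0.55480]): 1 − (1 − 0.84630)(1 − 0.55480) = 0.932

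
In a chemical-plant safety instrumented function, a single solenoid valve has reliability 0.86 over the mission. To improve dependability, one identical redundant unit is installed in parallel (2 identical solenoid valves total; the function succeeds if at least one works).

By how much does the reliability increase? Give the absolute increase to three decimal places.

0.120

R_before = 0.86
R_after = 1 − (1 − 0.86)^2 = 0.980
ΔR = 0.980 − 0.86 = 0.120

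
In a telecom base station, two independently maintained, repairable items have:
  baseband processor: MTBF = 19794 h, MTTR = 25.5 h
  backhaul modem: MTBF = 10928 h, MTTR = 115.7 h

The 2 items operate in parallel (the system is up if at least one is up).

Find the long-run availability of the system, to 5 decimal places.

0.99999

A(baseband processor) = MTBF/(MTBF+MTTR) = 19794/(19794+25.5) = 0.998713
A(backhaul modem) = MTBF/(MTBF+MTTR) = 10928/(10928+115.7) = 0.989523
Parallel availability: 1 − (1 − 0.998713)(1 − 0.989523) = 0.99999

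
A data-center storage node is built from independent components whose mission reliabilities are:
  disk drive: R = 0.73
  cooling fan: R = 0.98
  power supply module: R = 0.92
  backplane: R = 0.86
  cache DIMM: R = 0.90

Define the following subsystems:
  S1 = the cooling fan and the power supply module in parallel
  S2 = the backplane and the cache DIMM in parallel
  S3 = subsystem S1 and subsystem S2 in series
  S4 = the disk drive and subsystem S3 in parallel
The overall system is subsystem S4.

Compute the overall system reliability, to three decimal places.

Parallel (cooling fan and power supply module): 1 − (1 − 0.98000)(1 − 0.92000) = 0.99840
Parallel (backplane and cache DIMM): 1 − (1 − 0.86000)(1 − 0.90000) = 0.98600
Series ([0.99840] and [0.98600]): 0.99840 × 0.98600 = 0.98442
Parallel (disk drive and [0.98442]): 1 − (1 − 0.73000)(1 − 0.98442) = 0.996

0.996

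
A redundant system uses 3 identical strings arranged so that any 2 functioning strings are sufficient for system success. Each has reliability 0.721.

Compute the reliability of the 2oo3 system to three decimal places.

0.810

R = Σ_{i=2}^{3} C(3,i) p^i (1−p)^{3−i} with p = 0.721
C(3,2)·0.721^2·0.279^1 = 0.43511
C(3,3)·0.721^3·0.279^0 = 0.37481
Sum = 0.810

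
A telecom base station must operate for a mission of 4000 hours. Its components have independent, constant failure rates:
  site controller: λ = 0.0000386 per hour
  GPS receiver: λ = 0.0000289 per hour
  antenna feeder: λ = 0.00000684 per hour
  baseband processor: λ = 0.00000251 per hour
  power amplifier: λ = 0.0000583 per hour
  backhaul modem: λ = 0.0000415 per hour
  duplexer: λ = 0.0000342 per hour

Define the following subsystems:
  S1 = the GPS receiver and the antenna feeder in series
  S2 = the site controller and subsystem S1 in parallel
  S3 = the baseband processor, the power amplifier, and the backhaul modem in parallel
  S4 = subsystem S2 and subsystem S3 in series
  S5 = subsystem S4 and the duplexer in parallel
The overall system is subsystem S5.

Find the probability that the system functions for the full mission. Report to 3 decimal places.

0.998

R(site controller) = exp(−0.0000386 × 4000) = 0.85693
R(GPS receiver) = exp(−0.0000289 × 4000) = 0.89083
R(antenna feeder) = exp(−0.00000684 × 4000) = 0.97301
R(baseband processor) = exp(−0.00000251 × 4000) = 0.99001
R(power amplifier) = exp(−0.0000583 × 4000) = 0.79200
R(backhaul modem) = exp(−0.0000415 × 4000) = 0.84705
R(duplexer) = exp(−0.0000342 × 4000) = 0.87214
Series (GPS receiver and antenna feeder): 0.89083 × 0.97301 = 0.86679
Parallel (site controller and [0.86679]): 1 − (1 − 0.85693)(1 − 0.86679) = 0.98094
Parallel (baseband processor, power amplifier, and backhaul modem): 1 − (1 − 0.99001)(1 − 0.79200)(1 − 0.84705) = 0.99968
Series ([0.98094] and [0.99968]): 0.98094 × 0.99968 = 0.98063
Parallel ([0.98063] and duplexer): 1 − (1 − 0.98063)(1 − 0.87214) = 0.998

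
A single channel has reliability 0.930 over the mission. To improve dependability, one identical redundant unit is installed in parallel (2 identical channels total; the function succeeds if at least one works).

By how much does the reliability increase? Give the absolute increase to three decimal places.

0.065

R_before = 0.930
R_after = 1 − (1 − 0.930)^2 = 0.995
ΔR = 0.995 − 0.930 = 0.065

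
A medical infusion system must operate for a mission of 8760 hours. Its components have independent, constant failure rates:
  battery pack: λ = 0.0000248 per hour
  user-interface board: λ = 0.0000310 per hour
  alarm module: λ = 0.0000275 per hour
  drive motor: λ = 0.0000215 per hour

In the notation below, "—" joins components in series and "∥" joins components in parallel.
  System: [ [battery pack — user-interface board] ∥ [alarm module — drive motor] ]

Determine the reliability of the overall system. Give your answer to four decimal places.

R(battery pack) = exp(−0.0000248 × 8760) = 0.804730
R(user-interface board) = exp(−0.0000310 × 8760) = 0.762190
R(alarm module) = exp(−0.0000275 × 8760) = 0.785920
R(drive motor) = exp(−0.0000215 × 8760) = 0.828333
Series (battery pack and user-interface board): 0.804730 × 0.762190 = 0.613357
Series (alarm module and drive motor): 0.785920 × 0.828333 = 0.651003
Parallel ([0.613357] and [0.651003]): 1 − (1 − 0.613357)(1 − 0.651003) = 0.8651

0.8651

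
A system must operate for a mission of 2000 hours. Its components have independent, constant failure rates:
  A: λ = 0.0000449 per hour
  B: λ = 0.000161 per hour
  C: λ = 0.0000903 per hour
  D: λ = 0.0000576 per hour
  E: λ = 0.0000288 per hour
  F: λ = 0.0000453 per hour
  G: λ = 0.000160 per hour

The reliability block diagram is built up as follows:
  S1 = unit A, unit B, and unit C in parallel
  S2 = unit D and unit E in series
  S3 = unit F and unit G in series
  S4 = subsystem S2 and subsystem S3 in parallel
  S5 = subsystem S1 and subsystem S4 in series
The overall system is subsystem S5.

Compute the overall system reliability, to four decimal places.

R(A) = exp(−0.0000449 × 2000) = 0.914114
R(B) = exp(−0.000161 × 2000) = 0.724698
R(C) = exp(−0.0000903 × 2000) = 0.834769
R(D) = exp(−0.0000576 × 2000) = 0.891188
R(E) = exp(−0.0000288 × 2000) = 0.944027
R(F) = exp(−0.0000453 × 2000) = 0.913383
R(G) = exp(−0.000160 × 2000) = 0.726149
Parallel (A, B, and C): 1 − (1 − 0.914114)(1 − 0.724698)(1 − 0.834769) = 0.996093
Series (D and E): 0.891188 × 0.944027 = 0.841306
Series (F and G): 0.913383 × 0.726149 = 0.663252
Parallel ([0.841306] and [0.663252]): 1 − (1 − 0.841306)(1 − 0.663252) = 0.946560
Series ([0.996093] and [0.946560]): 0.996093 × 0.946560 = 0.9429

0.9429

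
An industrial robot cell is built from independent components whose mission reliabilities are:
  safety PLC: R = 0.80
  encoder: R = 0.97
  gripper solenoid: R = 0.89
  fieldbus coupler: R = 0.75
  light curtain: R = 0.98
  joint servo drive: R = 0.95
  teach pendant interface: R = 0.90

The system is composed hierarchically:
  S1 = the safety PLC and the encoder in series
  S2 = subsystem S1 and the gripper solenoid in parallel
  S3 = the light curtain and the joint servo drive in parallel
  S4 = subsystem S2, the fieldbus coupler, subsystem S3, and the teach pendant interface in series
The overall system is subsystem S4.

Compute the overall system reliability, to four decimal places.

0.6577

Series (safety PLC and encoder): 0.800000 × 0.970000 = 0.776000
Parallel ([0.776000] and gripper solenoid): 1 − (1 − 0.776000)(1 − 0.890000) = 0.975360
Parallel (light curtain and joint servo drive): 1 − (1 − 0.980000)(1 − 0.950000) = 0.999000
Series ([0.975360], fieldbus coupler, [0.999000], and teach pendant interface): 0.975360 × 0.750000 × 0.999000 × 0.900000 = 0.6577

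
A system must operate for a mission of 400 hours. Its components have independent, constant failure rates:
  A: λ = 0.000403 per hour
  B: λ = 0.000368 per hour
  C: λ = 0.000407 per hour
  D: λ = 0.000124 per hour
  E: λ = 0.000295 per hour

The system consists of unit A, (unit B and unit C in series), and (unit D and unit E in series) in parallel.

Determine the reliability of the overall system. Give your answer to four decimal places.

0.9939

R(A) = exp(−0.000403 × 400) = 0.851122
R(B) = exp(−0.000368 × 400) = 0.863121
R(C) = exp(−0.000407 × 400) = 0.849761
R(D) = exp(−0.000124 × 400) = 0.951610
R(E) = exp(−0.000295 × 400) = 0.888696
Series (B and C): 0.863121 × 0.849761 = 0.733447
Series (D and E): 0.951610 × 0.888696 = 0.845692
Parallel (A, [0.733447], and [0.845692]): 1 − (1 − 0.851122)(1 − 0.733447)(1 − 0.845692) = 0.9939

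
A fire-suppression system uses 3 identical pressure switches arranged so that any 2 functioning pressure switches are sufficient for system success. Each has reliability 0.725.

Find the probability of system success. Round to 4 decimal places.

0.8147

R = Σ_{i=2}^{3} C(3,i) p^i (1−p)^{3−i} with p = 0.725
C(3,2)·0.725^2·0.275^1 = 0.433641
C(3,3)·0.725^3·0.275^0 = 0.381078
Sum = 0.8147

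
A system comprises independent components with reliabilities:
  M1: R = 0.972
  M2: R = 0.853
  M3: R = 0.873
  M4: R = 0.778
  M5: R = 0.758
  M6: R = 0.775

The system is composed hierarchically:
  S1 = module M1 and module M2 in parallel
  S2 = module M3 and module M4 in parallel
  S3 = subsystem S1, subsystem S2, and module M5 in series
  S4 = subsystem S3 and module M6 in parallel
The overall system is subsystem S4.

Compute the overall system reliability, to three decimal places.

Parallel (M1 and M2): 1 − (1 − 0.97200)(1 − 0.85300) = 0.99588
Parallel (M3 and M4): 1 − (1 − 0.87300)(1 − 0.77800) = 0.97181
Series ([0.99588], [0.97181], and M5): 0.99588 × 0.97181 × 0.75800 = 0.73360
Parallel ([0.73360] and M6): 1 − (1 − 0.73360)(1 − 0.77500) = 0.940

0.940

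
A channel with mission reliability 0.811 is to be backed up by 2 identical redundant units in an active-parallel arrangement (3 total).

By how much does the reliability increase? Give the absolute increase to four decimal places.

R_before = 0.811
R_after = 1 − (1 − 0.811)^3 = 0.9932
ΔR = 0.9932 − 0.811 = 0.1822

0.1822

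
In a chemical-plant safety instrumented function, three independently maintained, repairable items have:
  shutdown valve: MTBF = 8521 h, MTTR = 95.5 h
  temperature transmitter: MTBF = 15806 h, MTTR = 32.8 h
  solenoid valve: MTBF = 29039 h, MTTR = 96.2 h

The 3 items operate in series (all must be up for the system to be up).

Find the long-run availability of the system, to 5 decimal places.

0.98361

A(shutdown valve) = MTBF/(MTBF+MTTR) = 8521/(8521+95.5) = 0.988917
A(temperature transmitter) = MTBF/(MTBF+MTTR) = 15806/(15806+32.8) = 0.997929
A(solenoid valve) = MTBF/(MTBF+MTTR) = 29039/(29039+96.2) = 0.996698
Series availability: 0.988917 × 0.997929 × 0.996698 = 0.98361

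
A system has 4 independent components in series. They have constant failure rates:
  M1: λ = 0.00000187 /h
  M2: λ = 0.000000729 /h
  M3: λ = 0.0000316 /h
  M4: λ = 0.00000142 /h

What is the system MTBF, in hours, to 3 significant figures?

28100

Series of exponential components: λ_sys = Σ λ_i
λ_sys = 0.00000187 + 0.000000729 + 0.0000316 + 0.00000142 = 3.5619e-05 /h
MTBF = 1 / λ_sys = 28100 h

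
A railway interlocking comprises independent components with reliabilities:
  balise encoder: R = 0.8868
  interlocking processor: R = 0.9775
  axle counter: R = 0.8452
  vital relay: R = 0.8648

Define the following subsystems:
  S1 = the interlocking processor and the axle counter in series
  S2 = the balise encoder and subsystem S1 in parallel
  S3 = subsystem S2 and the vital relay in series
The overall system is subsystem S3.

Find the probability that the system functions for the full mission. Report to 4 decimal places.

Series (interlocking processor and axle counter): 0.977500 × 0.845200 = 0.826183
Parallel (balise encoder and [0.826183]): 1 − (1 − 0.886800)(1 − 0.826183) = 0.980324
Series ([0.980324] and vital relay): 0.980324 × 0.864800 = 0.8478

0.8478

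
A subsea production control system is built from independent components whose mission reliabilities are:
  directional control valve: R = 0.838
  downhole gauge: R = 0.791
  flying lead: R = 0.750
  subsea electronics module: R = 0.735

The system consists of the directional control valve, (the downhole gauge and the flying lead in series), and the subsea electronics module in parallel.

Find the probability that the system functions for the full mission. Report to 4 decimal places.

0.9825

Series (downhole gauge and flying lead): 0.791000 × 0.750000 = 0.593250
Parallel (directional control valve, [0.593250], and subsea electronics module): 1 − (1 − 0.838000)(1 − 0.593250)(1 − 0.735000) = 0.9825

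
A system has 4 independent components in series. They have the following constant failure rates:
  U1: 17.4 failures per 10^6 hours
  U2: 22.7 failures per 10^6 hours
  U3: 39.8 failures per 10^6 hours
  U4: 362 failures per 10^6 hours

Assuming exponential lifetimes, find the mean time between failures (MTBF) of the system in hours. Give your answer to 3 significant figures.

2260

Series of exponential components: λ_sys = Σ λ_i
λ_sys = 0.0000174 + 0.0000227 + 0.0000398 + 0.000362 = 4.4190e-04 /h
MTBF = 1 / λ_sys = 2260 h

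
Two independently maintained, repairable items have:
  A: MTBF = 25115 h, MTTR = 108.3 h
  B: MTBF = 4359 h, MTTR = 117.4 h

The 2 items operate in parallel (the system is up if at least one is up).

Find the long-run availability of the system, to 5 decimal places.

A(A) = MTBF/(MTBF+MTTR) = 25115/(25115+108.3) = 0.995706
A(B) = MTBF/(MTBF+MTTR) = 4359/(4359+117.4) = 0.973774
Parallel availability: 1 − (1 − 0.995706)(1 − 0.973774) = 0.99989

0.99989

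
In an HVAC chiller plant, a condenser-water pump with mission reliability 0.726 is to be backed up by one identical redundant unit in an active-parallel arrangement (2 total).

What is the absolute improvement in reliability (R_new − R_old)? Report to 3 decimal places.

0.199

R_before = 0.726
R_after = 1 − (1 − 0.726)^2 = 0.925
ΔR = 0.925 − 0.726 = 0.199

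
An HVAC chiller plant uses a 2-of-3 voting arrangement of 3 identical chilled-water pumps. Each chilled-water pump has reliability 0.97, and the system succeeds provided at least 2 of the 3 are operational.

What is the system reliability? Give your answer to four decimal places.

0.9974

R = Σ_{i=2}^{3} C(3,i) p^i (1−p)^{3−i} with p = 0.97
C(3,2)·0.97^2·0.03^1 = 0.084681
C(3,3)·0.97^3·0.03^0 = 0.912673
Sum = 0.9974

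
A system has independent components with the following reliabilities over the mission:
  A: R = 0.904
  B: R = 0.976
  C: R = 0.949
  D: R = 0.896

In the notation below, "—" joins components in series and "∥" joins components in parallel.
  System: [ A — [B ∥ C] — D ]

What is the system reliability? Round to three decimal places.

Parallel (B and C): 1 − (1 − 0.97600)(1 − 0.94900) = 0.99878
Series (A, [0.99878], and D): 0.90400 × 0.99878 × 0.89600 = 0.809

0.809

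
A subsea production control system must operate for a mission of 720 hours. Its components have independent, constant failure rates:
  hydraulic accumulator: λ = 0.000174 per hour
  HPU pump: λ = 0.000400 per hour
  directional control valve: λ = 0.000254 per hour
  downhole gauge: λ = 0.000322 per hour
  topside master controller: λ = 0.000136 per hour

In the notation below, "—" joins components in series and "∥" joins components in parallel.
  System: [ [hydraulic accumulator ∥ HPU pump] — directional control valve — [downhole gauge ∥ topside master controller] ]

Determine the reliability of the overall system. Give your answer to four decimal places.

0.7927

R(hydraulic accumulator) = exp(−0.000174 × 720) = 0.882250
R(HPU pump) = exp(−0.000400 × 720) = 0.749762
R(directional control valve) = exp(−0.000254 × 720) = 0.832868
R(downhole gauge) = exp(−0.000322 × 720) = 0.793073
R(topside master controller) = exp(−0.000136 × 720) = 0.906721
Parallel (hydraulic accumulator and HPU pump): 1 − (1 − 0.882250)(1 − 0.749762) = 0.970534
Parallel (downhole gauge and topside master controller): 1 − (1 − 0.793073)(1 − 0.906721) = 0.980698
Series ([0.970534], directional control valve, and [0.980698]): 0.970534 × 0.832868 × 0.980698 = 0.7927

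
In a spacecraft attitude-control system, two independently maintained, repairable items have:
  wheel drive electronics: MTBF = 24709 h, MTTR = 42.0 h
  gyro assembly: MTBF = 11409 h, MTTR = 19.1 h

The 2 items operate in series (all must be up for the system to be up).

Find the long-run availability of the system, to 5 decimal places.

0.99663

A(wheel drive electronics) = MTBF/(MTBF+MTTR) = 24709/(24709+42.0) = 0.998303
A(gyro assembly) = MTBF/(MTBF+MTTR) = 11409/(11409+19.1) = 0.998329
Series availability: 0.998303 × 0.998329 = 0.99663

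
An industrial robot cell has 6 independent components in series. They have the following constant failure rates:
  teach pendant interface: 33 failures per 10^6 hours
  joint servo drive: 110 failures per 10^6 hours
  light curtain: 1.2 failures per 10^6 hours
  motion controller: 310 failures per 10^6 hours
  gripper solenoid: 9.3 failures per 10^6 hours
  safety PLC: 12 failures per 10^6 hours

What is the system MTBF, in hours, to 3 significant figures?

2100

Series of exponential components: λ_sys = Σ λ_i
λ_sys = 0.000033 + 0.00011 + 0.0000012 + 0.00031 + 0.0000093 + 0.000012 = 4.7550e-04 /h
MTBF = 1 / λ_sys = 2100 h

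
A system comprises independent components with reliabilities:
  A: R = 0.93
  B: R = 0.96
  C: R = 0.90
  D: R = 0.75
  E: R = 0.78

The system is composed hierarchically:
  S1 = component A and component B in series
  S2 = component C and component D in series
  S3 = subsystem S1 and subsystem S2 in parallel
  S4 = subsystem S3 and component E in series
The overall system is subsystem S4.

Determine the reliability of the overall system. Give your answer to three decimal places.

0.753

Series (A and B): 0.93000 × 0.96000 = 0.89280
Series (C and D): 0.90000 × 0.75000 = 0.67500
Parallel ([0.89280] and [0.67500]): 1 − (1 − 0.89280)(1 − 0.67500) = 0.96516
Series ([0.96516] and E): 0.96516 × 0.78000 = 0.753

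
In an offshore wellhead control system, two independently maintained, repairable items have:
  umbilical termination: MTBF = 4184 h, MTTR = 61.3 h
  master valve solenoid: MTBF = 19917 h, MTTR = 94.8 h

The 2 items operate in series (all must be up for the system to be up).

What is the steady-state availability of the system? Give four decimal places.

A(umbilical termination) = MTBF/(MTBF+MTTR) = 4184/(4184+61.3) = 0.985561
A(master valve solenoid) = MTBF/(MTBF+MTTR) = 19917/(19917+94.8) = 0.995263
Series availability: 0.985561 × 0.995263 = 0.9809

0.9809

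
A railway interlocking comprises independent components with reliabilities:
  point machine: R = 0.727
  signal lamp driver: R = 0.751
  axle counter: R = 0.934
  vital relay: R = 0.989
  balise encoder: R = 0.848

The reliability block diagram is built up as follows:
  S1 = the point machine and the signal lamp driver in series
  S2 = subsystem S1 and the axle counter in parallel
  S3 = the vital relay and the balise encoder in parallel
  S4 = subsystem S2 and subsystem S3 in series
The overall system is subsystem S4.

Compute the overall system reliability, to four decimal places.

0.9684

Series (point machine and signal lamp driver): 0.727000 × 0.751000 = 0.545977
Parallel ([0.545977] and axle counter): 1 − (1 − 0.545977)(1 − 0.934000) = 0.970034
Parallel (vital relay and balise encoder): 1 − (1 − 0.989000)(1 − 0.848000) = 0.998328
Series ([0.970034] and [0.998328]): 0.970034 × 0.998328 = 0.9684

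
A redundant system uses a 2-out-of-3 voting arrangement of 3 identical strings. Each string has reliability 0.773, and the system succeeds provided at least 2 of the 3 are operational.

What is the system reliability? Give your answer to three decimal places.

R = Σ_{i=2}^{3} C(3,i) p^i (1−p)^{3−i} with p = 0.773
C(3,2)·0.773^2·0.227^1 = 0.40692
C(3,3)·0.773^3·0.227^0 = 0.46189
Sum = 0.869

0.869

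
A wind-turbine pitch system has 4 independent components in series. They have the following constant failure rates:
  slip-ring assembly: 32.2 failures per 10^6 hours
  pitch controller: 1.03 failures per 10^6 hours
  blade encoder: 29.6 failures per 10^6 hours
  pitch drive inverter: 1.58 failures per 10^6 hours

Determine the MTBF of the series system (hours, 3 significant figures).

Series of exponential components: λ_sys = Σ λ_i
λ_sys = 0.0000322 + 0.00000103 + 0.0000296 + 0.00000158 = 6.4410e-05 /h
MTBF = 1 / λ_sys = 15500 h

15500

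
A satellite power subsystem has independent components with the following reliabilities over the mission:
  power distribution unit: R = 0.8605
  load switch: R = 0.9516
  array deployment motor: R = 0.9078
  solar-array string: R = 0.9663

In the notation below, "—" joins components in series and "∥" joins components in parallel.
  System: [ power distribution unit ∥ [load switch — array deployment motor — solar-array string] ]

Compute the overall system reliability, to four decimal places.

Series (load switch, array deployment motor, and solar-array string): 0.951600 × 0.907800 × 0.966300 = 0.834750
Parallel (power distribution unit and [0.834750]): 1 − (1 − 0.860500)(1 − 0.834750) = 0.9769

0.9769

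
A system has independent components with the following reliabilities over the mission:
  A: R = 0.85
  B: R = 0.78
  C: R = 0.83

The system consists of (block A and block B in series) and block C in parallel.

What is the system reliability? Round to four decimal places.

Series (A and B): 0.850000 × 0.780000 = 0.663000
Parallel ([0.663000] and C): 1 − (1 − 0.663000)(1 − 0.830000) = 0.9427

0.9427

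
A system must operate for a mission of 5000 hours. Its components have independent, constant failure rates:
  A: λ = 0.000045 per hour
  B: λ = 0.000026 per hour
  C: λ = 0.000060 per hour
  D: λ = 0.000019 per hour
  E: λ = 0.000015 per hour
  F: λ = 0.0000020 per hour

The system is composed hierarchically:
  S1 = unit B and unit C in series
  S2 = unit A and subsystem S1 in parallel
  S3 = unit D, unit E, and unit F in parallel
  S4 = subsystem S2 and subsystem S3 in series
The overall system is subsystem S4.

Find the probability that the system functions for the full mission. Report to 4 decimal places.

R(A) = exp(−0.000045 × 5000) = 0.798516
R(B) = exp(−0.000026 × 5000) = 0.878095
R(C) = exp(−0.000060 × 5000) = 0.740818
R(D) = exp(−0.000019 × 5000) = 0.909373
R(E) = exp(−0.000015 × 5000) = 0.927743
R(F) = exp(−0.0000020 × 5000) = 0.990050
Series (B and C): 0.878095 × 0.740818 = 0.650509
Parallel (A and [0.650509]): 1 − (1 − 0.798516)(1 − 0.650509) = 0.929583
Parallel (D, E, and F): 1 − (1 − 0.909373)(1 − 0.927743)(1 − 0.990050) = 0.999935
Series ([0.929583] and [0.999935]): 0.929583 × 0.999935 = 0.9295

0.9295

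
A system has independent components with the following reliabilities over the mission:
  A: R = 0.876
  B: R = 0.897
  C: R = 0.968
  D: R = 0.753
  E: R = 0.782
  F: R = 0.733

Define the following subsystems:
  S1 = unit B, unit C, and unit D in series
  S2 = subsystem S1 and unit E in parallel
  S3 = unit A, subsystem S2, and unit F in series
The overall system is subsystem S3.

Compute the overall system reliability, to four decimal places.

0.5937

Series (B, C, and D): 0.897000 × 0.968000 × 0.753000 = 0.653827
Parallel ([0.653827] and E): 1 − (1 − 0.653827)(1 − 0.782000) = 0.924534
Series (A, [0.924534], and F): 0.876000 × 0.924534 × 0.733000 = 0.5937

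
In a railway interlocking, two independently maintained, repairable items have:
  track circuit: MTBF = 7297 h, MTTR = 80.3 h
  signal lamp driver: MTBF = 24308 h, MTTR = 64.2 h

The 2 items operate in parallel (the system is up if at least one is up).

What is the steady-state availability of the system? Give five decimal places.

A(track circuit) = MTBF/(MTBF+MTTR) = 7297/(7297+80.3) = 0.989115
A(signal lamp driver) = MTBF/(MTBF+MTTR) = 24308/(24308+64.2) = 0.997366
Parallel availability: 1 − (1 − 0.989115)(1 − 0.997366) = 0.99997

0.99997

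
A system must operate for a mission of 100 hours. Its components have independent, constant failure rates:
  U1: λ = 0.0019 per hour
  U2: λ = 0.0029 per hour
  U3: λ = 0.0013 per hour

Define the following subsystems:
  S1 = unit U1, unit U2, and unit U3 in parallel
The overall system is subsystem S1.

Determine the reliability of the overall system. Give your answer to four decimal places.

R(U1) = exp(−0.0019 × 100) = 0.826959
R(U2) = exp(−0.0029 × 100) = 0.748264
R(U3) = exp(−0.0013 × 100) = 0.878095
Parallel (U1, U2, and U3): 1 − (1 − 0.826959)(1 − 0.748264)(1 − 0.878095) = 0.9947

0.9947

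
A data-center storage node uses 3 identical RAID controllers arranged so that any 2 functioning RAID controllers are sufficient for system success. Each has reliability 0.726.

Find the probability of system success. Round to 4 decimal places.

0.8159

R = Σ_{i=2}^{3} C(3,i) p^i (1−p)^{3−i} with p = 0.726
C(3,2)·0.726^2·0.274^1 = 0.433256
C(3,3)·0.726^3·0.274^0 = 0.382657
Sum = 0.8159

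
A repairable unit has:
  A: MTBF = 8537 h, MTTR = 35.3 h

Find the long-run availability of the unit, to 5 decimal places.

A(A) = MTBF/(MTBF+MTTR) = 8537/(8537+35.3) = 0.99588

0.99588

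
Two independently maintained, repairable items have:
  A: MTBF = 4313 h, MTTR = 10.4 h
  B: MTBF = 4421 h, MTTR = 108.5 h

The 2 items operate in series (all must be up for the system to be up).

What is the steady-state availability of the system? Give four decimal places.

0.9737

A(A) = MTBF/(MTBF+MTTR) = 4313/(4313+10.4) = 0.997594
A(B) = MTBF/(MTBF+MTTR) = 4421/(4421+108.5) = 0.976046
Series availability: 0.997594 × 0.976046 = 0.9737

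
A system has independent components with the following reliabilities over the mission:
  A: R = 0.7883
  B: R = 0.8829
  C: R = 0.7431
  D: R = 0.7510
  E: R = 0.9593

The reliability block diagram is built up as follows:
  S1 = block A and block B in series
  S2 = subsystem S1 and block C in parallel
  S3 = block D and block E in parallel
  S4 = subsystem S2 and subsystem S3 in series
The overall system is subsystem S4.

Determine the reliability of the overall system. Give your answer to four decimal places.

0.9126

Series (A and B): 0.788300 × 0.882900 = 0.695990
Parallel ([0.695990] and C): 1 − (1 − 0.695990)(1 − 0.743100) = 0.921900
Parallel (D and E): 1 − (1 − 0.751000)(1 − 0.959300) = 0.989866
Series ([0.921900] and [0.989866]): 0.921900 × 0.989866 = 0.9126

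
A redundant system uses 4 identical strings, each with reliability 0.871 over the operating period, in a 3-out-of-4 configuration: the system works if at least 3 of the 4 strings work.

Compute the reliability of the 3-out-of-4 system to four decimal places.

R = Σ_{i=3}^{4} C(4,i) p^i (1−p)^{4−i} with p = 0.871
C(4,3)·0.871^3·0.129^1 = 0.340961
C(4,4)·0.871^4·0.129^0 = 0.575536
Sum = 0.9165

0.9165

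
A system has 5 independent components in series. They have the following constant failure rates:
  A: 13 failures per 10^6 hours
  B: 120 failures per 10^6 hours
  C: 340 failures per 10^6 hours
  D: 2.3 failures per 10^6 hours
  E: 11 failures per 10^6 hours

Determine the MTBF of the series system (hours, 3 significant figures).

2060

Series of exponential components: λ_sys = Σ λ_i
λ_sys = 0.000013 + 0.00012 + 0.00034 + 0.0000023 + 0.000011 = 4.8630e-04 /h
MTBF = 1 / λ_sys = 2060 h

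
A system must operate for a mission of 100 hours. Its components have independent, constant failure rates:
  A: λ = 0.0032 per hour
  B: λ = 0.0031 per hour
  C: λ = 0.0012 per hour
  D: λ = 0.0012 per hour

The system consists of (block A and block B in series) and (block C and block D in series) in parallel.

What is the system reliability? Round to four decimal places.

R(A) = exp(−0.0032 × 100) = 0.726149
R(B) = exp(−0.0031 × 100) = 0.733447
R(C) = exp(−0.0012 × 100) = 0.886920
R(D) = exp(−0.0012 × 100) = 0.886920
Series (A and B): 0.726149 × 0.733447 = 0.532592
Series (C and D): 0.886920 × 0.886920 = 0.786627
Parallel ([0.532592] and [0.786627]): 1 − (1 − 0.532592)(1 − 0.786627) = 0.9003

0.9003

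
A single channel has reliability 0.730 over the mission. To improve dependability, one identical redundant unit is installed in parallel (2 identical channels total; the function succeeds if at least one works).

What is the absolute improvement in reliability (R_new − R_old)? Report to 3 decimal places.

R_before = 0.730
R_after = 1 − (1 − 0.730)^2 = 0.927
ΔR = 0.927 − 0.730 = 0.197

0.197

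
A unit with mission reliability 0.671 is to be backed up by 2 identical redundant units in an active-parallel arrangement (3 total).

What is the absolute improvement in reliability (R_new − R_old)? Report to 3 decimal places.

R_before = 0.671
R_after = 1 − (1 − 0.671)^3 = 0.964
ΔR = 0.964 − 0.671 = 0.293

0.293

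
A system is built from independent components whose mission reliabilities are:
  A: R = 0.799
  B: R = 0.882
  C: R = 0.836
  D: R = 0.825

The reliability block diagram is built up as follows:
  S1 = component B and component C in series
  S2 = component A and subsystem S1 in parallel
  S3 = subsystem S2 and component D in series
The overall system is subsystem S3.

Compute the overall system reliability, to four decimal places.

0.7814

Series (B and C): 0.882000 × 0.836000 = 0.737352
Parallel (A and [0.737352]): 1 − (1 − 0.799000)(1 − 0.737352) = 0.947208
Series ([0.947208] and D): 0.947208 × 0.825000 = 0.7814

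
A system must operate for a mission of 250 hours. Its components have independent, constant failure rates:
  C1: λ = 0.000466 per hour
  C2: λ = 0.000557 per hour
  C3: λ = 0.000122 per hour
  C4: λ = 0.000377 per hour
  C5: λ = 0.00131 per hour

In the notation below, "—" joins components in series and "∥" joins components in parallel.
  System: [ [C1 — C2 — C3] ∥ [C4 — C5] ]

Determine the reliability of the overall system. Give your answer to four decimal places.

0.9143

R(C1) = exp(−0.000466 × 250) = 0.890030
R(C2) = exp(−0.000557 × 250) = 0.870010
R(C3) = exp(−0.000122 × 250) = 0.969960
R(C4) = exp(−0.000377 × 250) = 0.910055
R(C5) = exp(−0.00131 × 250) = 0.720723
Series (C1, C2, and C3): 0.890030 × 0.870010 × 0.969960 = 0.751074
Series (C4 and C5): 0.910055 × 0.720723 = 0.655898
Parallel ([0.751074] and [0.655898]): 1 − (1 − 0.751074)(1 − 0.655898) = 0.9143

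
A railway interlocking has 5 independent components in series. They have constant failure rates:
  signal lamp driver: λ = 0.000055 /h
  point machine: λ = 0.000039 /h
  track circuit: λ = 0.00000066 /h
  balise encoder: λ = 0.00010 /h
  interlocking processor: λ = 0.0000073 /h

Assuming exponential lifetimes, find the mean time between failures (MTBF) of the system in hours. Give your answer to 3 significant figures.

Series of exponential components: λ_sys = Σ λ_i
λ_sys = 0.000055 + 0.000039 + 0.00000066 + 0.00010 + 0.0000073 = 2.0196e-04 /h
MTBF = 1 / λ_sys = 4950 h

4950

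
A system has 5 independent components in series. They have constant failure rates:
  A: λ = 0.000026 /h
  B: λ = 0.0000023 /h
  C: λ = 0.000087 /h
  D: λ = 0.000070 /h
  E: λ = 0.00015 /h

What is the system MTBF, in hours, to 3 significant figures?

Series of exponential components: λ_sys = Σ λ_i
λ_sys = 0.000026 + 0.0000023 + 0.000087 + 0.000070 + 0.00015 = 3.3530e-04 /h
MTBF = 1 / λ_sys = 2980 h

2980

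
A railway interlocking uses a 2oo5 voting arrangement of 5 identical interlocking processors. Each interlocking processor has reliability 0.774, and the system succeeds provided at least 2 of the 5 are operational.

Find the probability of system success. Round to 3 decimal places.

R = Σ_{i=2}^{5} C(5,i) p^i (1−p)^{5−i} with p = 0.774
C(5,2)·0.774^2·0.226^3 = 0.06915
C(5,3)·0.774^3·0.226^2 = 0.23683
C(5,4)·0.774^4·0.226^1 = 0.40555
C(5,5)·0.774^5·0.226^0 = 0.27778
Sum = 0.989

0.989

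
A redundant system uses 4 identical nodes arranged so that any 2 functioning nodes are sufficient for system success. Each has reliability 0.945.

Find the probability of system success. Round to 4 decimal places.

0.9994

R = Σ_{i=2}^{4} C(4,i) p^i (1−p)^{4−i} with p = 0.945
C(4,2)·0.945^2·0.055^2 = 0.016208
C(4,3)·0.945^3·0.055^1 = 0.185660
C(4,4)·0.945^4·0.055^0 = 0.797494
Sum = 0.9994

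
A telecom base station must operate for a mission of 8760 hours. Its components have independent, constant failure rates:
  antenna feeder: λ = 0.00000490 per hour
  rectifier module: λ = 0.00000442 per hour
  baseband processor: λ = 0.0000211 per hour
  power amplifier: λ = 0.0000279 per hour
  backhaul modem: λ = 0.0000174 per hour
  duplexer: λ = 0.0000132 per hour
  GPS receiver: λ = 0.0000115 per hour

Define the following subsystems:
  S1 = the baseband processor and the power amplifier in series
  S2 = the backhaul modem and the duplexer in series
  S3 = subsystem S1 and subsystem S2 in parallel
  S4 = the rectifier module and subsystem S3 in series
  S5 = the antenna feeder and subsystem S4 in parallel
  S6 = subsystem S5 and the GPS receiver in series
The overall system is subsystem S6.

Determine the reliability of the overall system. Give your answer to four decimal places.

R(antenna feeder) = exp(−0.00000490 × 8760) = 0.957984
R(rectifier module) = exp(−0.00000442 × 8760) = 0.962021
R(baseband processor) = exp(−0.0000211 × 8760) = 0.831241
R(power amplifier) = exp(−0.0000279 × 8760) = 0.783171
R(backhaul modem) = exp(−0.0000174 × 8760) = 0.858624
R(duplexer) = exp(−0.0000132 × 8760) = 0.890803
R(GPS receiver) = exp(−0.0000115 × 8760) = 0.904168
Series (baseband processor and power amplifier): 0.831241 × 0.783171 = 0.651004
Series (backhaul modem and duplexer): 0.858624 × 0.890803 = 0.764865
Parallel ([0.651004] and [0.764865]): 1 − (1 − 0.651004)(1 − 0.764865) = 0.917939
Series (rectifier module and [0.917939]): 0.962021 × 0.917939 = 0.883077
Parallel (antenna feeder and [0.883077]): 1 − (1 − 0.957984)(1 − 0.883077) = 0.995087
Series ([0.995087] and GPS receiver): 0.995087 × 0.904168 = 0.8997

0.8997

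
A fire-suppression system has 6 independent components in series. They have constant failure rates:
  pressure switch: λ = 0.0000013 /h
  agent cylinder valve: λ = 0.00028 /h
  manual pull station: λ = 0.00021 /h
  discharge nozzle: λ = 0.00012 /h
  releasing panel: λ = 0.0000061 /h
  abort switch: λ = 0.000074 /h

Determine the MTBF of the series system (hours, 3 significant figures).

Series of exponential components: λ_sys = Σ λ_i
λ_sys = 0.0000013 + 0.00028 + 0.00021 + 0.00012 + 0.0000061 + 0.000074 = 6.9140e-04 /h
MTBF = 1 / λ_sys = 1450 h

1450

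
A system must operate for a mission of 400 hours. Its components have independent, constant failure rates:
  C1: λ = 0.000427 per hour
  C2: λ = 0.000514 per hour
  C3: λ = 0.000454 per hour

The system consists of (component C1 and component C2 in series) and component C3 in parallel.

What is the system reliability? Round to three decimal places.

0.948

R(C1) = exp(−0.000427 × 400) = 0.84299
R(C2) = exp(−0.000514 × 400) = 0.81416
R(C3) = exp(−0.000454 × 400) = 0.83393
Series (C1 and C2): 0.84299 × 0.81416 = 0.68633
Parallel ([0.68633] and C3): 1 − (1 − 0.68633)(1 − 0.83393) = 0.948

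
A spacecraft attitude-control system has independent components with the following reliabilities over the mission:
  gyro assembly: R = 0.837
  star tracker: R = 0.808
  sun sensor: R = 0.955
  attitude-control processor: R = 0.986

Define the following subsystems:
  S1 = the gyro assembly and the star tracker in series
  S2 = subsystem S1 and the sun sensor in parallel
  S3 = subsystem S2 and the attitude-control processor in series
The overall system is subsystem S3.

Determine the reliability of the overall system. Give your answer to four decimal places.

0.9716

Series (gyro assembly and star tracker): 0.837000 × 0.808000 = 0.676296
Parallel ([0.676296] and sun sensor): 1 − (1 − 0.676296)(1 − 0.955000) = 0.985433
Series ([0.985433] and attitude-control processor): 0.985433 × 0.986000 = 0.9716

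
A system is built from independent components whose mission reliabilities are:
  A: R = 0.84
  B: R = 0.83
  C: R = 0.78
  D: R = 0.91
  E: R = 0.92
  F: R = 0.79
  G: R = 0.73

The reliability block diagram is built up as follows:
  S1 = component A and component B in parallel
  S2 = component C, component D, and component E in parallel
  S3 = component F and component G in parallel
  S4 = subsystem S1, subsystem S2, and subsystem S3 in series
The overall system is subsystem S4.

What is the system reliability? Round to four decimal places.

Parallel (A and B): 1 − (1 − 0.840000)(1 − 0.830000) = 0.972800
Parallel (C, D, and E): 1 − (1 − 0.780000)(1 − 0.910000)(1 − 0.920000) = 0.998416
Parallel (F and G): 1 − (1 − 0.790000)(1 − 0.730000) = 0.943300
Series ([0.972800], [0.998416], and [0.943300]): 0.972800 × 0.998416 × 0.943300 = 0.9162

0.9162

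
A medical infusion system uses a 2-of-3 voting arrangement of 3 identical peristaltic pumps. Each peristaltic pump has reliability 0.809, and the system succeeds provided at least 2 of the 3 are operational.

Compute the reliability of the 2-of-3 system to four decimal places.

0.9045

R = Σ_{i=2}^{3} C(3,i) p^i (1−p)^{3−i} with p = 0.809
C(3,2)·0.809^2·0.191^1 = 0.375018
C(3,3)·0.809^3·0.191^0 = 0.529475
Sum = 0.9045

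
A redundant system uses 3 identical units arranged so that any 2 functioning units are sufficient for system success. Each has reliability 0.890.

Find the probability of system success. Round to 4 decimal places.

R = Σ_{i=2}^{3} C(3,i) p^i (1−p)^{3−i} with p = 0.890
C(3,2)·0.890^2·0.110^1 = 0.261393
C(3,3)·0.890^3·0.110^0 = 0.704969
Sum = 0.9664

0.9664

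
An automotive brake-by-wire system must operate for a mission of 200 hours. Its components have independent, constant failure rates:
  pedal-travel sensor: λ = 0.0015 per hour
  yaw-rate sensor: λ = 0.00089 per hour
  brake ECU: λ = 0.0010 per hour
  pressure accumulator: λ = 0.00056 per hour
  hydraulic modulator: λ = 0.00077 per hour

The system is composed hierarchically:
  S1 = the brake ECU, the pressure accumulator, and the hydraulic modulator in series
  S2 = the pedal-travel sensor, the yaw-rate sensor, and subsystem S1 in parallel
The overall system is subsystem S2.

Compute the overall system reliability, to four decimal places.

0.9843

R(pedal-travel sensor) = exp(−0.0015 × 200) = 0.740818
R(yaw-rate sensor) = exp(−0.00089 × 200) = 0.836942
R(brake ECU) = exp(−0.0010 × 200) = 0.818731
R(pressure accumulator) = exp(−0.00056 × 200) = 0.894044
R(hydraulic modulator) = exp(−0.00077 × 200) = 0.857272
Series (brake ECU, pressure accumulator, and hydraulic modulator): 0.818731 × 0.894044 × 0.857272 = 0.627507
Parallel (pedal-travel sensor, yaw-rate sensor, and [0.627507]): 1 − (1 − 0.740818)(1 − 0.836942)(1 − 0.627507) = 0.9843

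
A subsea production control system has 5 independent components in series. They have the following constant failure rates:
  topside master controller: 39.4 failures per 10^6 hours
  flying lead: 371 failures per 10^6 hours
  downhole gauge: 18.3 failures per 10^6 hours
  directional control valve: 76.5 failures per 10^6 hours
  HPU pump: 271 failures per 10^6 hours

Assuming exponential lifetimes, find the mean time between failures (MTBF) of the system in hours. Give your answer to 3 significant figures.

Series of exponential components: λ_sys = Σ λ_i
λ_sys = 0.0000394 + 0.000371 + 0.0000183 + 0.0000765 + 0.000271 = 7.7620e-04 /h
MTBF = 1 / λ_sys = 1290 h

1290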